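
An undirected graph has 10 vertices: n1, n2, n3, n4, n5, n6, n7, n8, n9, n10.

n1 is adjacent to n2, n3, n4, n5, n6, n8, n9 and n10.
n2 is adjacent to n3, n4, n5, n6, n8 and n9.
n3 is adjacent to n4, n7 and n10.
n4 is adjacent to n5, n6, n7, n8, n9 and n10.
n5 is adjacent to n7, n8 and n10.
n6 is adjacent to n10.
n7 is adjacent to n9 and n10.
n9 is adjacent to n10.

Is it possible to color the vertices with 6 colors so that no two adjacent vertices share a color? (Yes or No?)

The chromatic number is 5. n1, n2, n4, n5, n8 are mutually adjacent (a clique of size 5), so at least 5 colors are needed.
A valid assignment using 5 colors: n1=2, n2=3, n3=4, n4=1, n5=4, n6=4, n7=2, n8=5, n9=4, n10=3.
Since 6 ≥ 5, a proper 6-coloring certainly exists.

Yes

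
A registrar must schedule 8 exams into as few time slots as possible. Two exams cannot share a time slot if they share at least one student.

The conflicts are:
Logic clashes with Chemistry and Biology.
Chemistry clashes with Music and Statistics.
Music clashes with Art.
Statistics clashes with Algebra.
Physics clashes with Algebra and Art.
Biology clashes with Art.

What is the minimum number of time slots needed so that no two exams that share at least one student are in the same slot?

3

The cycle Logic-Biology-Art-Music-Chemistry-Logic has odd length 5, so it cannot be 2-colored; at least 3 time slots are needed.
Using 3 time slots: Logic=3, Chemistry=1, Music=2, Statistics=2, Physics=2, Biology=2, Algebra=1, Art=1. Every pair that conflicts lands in different time slots.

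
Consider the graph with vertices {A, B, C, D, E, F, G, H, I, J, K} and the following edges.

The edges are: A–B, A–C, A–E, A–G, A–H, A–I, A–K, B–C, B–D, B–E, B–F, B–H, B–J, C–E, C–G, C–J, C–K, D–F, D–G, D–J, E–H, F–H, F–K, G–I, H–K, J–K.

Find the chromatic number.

4

A, B, C, E form a clique, so at least 4 colors are needed.
4 colors suffice: color 1 → {A, D}; color 2 → {B, G, K}; color 3 → {C, H, I}; color 4 → {E, F, J}. Every edge joins two different colors.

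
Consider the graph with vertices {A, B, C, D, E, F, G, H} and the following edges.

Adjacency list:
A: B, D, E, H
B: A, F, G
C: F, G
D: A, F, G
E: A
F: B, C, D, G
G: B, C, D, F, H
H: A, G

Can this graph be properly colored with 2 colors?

No

D, F, G form a triangle, so at least 3 colors are needed.
So 2 colors are not enough.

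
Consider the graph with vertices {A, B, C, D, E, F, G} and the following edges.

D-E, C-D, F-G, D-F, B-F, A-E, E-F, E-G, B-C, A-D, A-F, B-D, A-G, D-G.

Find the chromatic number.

A, D, E, F, G form a clique, so at least 5 colors are needed.
5 colors suffice: A=4, B=3, C=2, D=1, E=5, F=2, G=3. Each edge has distinct colors on its endpoints.

5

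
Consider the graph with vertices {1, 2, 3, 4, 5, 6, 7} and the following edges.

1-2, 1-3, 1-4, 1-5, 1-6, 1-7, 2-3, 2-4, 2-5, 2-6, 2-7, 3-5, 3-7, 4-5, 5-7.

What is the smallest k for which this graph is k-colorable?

1, 2, 3, 5, 7 are mutually adjacent (a clique of size 5), so at least 5 colors are needed.
5 colors suffice: color a → {1}; color b → {2}; color c → {5, 6}; color d → {3, 4}; color e → {7}. Each edge has distinct colors on its endpoints.

5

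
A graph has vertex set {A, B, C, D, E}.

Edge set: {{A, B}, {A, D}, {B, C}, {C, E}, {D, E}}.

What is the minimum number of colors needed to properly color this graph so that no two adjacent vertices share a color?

3

The cycle B-A-D-E-C-B has odd length 5, so it cannot be 2-colored; at least 3 colors are needed.
3 colors suffice: A=blue, B=red, C=blue, D=red, E=green. Each edge has distinct colors on its endpoints.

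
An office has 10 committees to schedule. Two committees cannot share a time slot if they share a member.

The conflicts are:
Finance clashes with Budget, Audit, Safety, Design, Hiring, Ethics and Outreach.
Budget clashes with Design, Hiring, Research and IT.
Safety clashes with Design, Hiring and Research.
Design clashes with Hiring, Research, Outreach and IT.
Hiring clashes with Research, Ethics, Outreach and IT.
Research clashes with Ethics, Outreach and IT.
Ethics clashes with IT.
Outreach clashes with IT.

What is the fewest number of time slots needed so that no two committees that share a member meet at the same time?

Budget, Design, Hiring, Research, IT all conflict with each other, so at least 5 time slots are needed.
5 time slots suffice: time slot 1 → {Audit, Hiring}; time slot 2 → {Design, Ethics}; time slot 3 → {Finance, Research}; time slot 4 → {Safety, IT}; time slot 5 → {Budget, Outreach}. No two conflicting committees share a time slot.

5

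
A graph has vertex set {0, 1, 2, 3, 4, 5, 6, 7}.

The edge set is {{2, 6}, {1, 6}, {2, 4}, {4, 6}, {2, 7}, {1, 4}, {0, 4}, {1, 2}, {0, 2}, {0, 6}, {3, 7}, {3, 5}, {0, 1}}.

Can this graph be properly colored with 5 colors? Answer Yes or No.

Yes

The chromatic number is 5. 0, 1, 2, 4, 6 are mutually adjacent (a clique of size 5), so at least 5 colors are needed.
5 colors suffice: color red → {2, 3}; color blue → {5, 6, 7}; color green → {1}; color yellow → {0}; color purple → {4}.
That is already a proper 5-coloring.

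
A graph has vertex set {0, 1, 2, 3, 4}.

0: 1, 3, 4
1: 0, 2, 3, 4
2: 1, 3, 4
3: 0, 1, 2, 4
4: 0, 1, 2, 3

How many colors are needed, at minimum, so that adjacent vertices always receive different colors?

0, 1, 3, 4 are pairwise adjacent (a clique of size 4), so at least 4 colors are needed.
4 colors suffice: 0=d, 1=b, 2=d, 3=a, 4=c. No two adjacent vertices share a color.

4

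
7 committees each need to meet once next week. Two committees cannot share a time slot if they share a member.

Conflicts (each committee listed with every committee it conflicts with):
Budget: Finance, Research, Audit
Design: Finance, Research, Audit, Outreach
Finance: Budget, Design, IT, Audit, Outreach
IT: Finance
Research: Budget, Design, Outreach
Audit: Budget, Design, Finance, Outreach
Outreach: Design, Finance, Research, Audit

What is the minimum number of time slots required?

4

Design, Finance, Audit, Outreach all conflict with each other, so at least 4 time slots are needed.
Using 4 time slots: Budget=2, Design=4, Finance=1, IT=2, Research=1, Audit=3, Outreach=2. No two conflicting committees share a time slot.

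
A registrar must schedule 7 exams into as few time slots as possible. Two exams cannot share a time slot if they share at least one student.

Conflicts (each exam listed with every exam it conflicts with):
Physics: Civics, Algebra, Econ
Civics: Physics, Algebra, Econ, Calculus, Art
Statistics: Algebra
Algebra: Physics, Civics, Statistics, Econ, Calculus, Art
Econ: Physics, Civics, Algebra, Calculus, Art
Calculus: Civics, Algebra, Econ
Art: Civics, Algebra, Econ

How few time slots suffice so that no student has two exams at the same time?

Civics, Algebra, Econ, Calculus all conflict with each other, so at least 4 time slots are needed.
Using 4 time slots: Physics=4, Civics=3, Statistics=2, Algebra=1, Econ=2, Calculus=4, Art=4. Each listed conflict is separated.

4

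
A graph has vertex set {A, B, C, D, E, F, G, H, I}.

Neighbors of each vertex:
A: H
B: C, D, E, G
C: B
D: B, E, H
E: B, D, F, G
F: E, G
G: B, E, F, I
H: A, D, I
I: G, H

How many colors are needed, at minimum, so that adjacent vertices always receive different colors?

3

B, D, E form a triangle, so at least 3 colors are needed.
3 colors suffice: color 1 → {C, E, H}; color 2 → {A, B, F, I}; color 3 → {D, G}. Every edge joins two different colors.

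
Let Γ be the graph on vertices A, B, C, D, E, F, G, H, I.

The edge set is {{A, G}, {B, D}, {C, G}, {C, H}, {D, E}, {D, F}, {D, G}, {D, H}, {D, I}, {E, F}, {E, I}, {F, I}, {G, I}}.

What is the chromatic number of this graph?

4

D, E, F, I are mutually adjacent (a clique of size 4), so at least 4 colors are needed.
4 colors suffice: color red → {A, C, D}; color blue → {B, H, I}; color green → {F, G}; color yellow → {E}. Every edge joins two different colors.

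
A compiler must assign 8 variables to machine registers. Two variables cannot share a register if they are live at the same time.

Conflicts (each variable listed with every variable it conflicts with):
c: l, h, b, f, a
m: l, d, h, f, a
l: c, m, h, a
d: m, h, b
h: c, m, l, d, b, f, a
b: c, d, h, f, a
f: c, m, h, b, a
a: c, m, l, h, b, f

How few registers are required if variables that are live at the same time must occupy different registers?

c, h, b, f, a all conflict with each other, so at least 5 registers are needed.
5 registers suffice: register 1 → {h}; register 2 → {d, a}; register 3 → {l, f}; register 4 → {c, m}; register 5 → {b}. No two conflicting variables share a register.

5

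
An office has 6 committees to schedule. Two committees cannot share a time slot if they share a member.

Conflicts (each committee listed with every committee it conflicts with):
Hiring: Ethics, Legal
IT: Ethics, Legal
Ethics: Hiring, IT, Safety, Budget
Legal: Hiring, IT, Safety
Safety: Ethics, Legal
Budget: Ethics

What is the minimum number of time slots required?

Hiring and Legal conflict, so at least 2 time slots are needed.
A valid assignment using 2 time slots: Hiring=2, IT=2, Ethics=1, Legal=1, Safety=2, Budget=2. No two conflicting committees share a time slot.

2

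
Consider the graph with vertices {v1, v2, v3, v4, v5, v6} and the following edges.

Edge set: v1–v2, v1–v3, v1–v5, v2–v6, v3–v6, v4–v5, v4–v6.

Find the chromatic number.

3

The cycle v5-v1-v3-v6-v4-v5 has odd length 5, so it cannot be 2-colored; at least 3 colors are needed.
3 colors suffice: color red → {v1, v6}; color blue → {v2, v3, v4}; color green → {v5}. No two adjacent vertices share a color.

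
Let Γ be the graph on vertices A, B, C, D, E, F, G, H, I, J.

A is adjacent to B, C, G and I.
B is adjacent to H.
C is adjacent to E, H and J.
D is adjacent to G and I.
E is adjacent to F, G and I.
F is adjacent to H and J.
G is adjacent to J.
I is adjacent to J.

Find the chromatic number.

2

A and B are adjacent, so at least 2 colors are needed.
2 colors suffice: color 1 → {B, C, F, G, I}; color 2 → {A, D, E, H, J}. Each edge has distinct colors on its endpoints.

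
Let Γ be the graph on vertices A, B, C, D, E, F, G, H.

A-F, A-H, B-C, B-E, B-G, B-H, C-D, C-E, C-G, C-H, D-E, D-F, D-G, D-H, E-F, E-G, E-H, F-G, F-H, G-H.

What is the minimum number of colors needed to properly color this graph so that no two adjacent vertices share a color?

5

D, E, F, G, H are mutually adjacent (a clique of size 5), so at least 5 colors are needed.
A valid assignment using 5 colors: A=2, B=5, C=4, D=5, E=2, F=4, G=3, H=1. Each edge has distinct colors on its endpoints.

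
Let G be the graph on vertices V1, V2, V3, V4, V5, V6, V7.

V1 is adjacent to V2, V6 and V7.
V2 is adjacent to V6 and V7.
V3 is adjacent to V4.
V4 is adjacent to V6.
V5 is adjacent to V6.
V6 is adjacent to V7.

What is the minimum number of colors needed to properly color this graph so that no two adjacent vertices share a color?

4

V1, V2, V6, V7 are pairwise adjacent (a clique of size 4), so at least 4 colors are needed.
4 colors suffice: color 1 → {V3, V6}; color 2 → {V2, V4, V5}; color 3 → {V7}; color 4 → {V1}. Every edge joins two different colors.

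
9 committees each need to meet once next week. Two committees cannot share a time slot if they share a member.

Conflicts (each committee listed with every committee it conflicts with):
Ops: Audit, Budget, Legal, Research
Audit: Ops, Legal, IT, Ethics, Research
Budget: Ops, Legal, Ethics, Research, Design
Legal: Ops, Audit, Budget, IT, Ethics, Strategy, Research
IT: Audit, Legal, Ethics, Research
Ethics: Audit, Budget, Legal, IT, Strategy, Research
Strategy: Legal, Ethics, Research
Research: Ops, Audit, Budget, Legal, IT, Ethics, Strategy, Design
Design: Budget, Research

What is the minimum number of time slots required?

Audit, Legal, IT, Ethics, Research all conflict with each other, so at least 5 time slots are needed.
5 time slots suffice: time slot 1 → {Research}; time slot 2 → {Legal, Design}; time slot 3 → {Ops, Ethics}; time slot 4 → {Audit, Budget, Strategy}; time slot 5 → {IT}. No two conflicting committees share a time slot.

5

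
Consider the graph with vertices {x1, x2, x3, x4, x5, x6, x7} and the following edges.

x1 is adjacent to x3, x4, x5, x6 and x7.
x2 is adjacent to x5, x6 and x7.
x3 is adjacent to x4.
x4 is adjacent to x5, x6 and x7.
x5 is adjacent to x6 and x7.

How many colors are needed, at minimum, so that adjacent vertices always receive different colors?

4

x1, x4, x5, x6 form a clique, so at least 4 colors are needed.
4 colors suffice: color 1 → {x3, x5}; color 2 → {x1, x2}; color 3 → {x4}; color 4 → {x6, x7}. Every edge joins two different colors.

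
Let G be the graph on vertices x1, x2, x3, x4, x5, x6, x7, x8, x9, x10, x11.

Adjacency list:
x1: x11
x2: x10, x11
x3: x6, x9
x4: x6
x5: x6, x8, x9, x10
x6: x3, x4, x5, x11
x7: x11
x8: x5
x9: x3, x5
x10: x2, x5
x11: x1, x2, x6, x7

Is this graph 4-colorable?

Yes

The chromatic number is 3. The cycle x6-x11-x2-x10-x5-x6 has odd length 5, so it cannot be 2-colored; at least 3 colors are needed.
3 colors suffice: color 1 → {x1, x2, x6, x7, x8, x9}; color 2 → {x3, x4, x5, x11}; color 3 → {x10}.
Since 4 ≥ 3, a proper 4-coloring certainly exists.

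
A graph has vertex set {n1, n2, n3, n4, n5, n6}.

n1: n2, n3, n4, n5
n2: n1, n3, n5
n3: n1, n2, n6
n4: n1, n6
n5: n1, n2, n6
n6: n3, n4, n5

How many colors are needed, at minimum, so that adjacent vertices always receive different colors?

n1, n2, n3 are mutually adjacent, so at least 3 colors are needed.
A valid assignment using 3 colors: n1=1, n2=3, n3=2, n4=2, n5=2, n6=1. Every edge joins two different colors.

3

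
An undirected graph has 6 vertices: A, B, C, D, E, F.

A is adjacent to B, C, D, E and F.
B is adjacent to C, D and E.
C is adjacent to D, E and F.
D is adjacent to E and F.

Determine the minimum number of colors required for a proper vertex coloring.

5

A, B, C, D, E are pairwise adjacent (a clique of size 5), so at least 5 colors are needed.
One proper 5-coloring: A=2, B=5, C=1, D=3, E=4, F=4. Every edge joins two different colors.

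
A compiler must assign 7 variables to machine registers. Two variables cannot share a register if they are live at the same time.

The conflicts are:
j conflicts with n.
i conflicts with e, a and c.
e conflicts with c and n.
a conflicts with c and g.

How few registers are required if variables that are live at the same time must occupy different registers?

i, a, c all conflict with each other, so at least 3 registers are needed.
A valid assignment using 3 registers: j=2, i=1, e=3, a=3, c=2, n=1, g=1. Every pair that conflicts lands in different registers.

3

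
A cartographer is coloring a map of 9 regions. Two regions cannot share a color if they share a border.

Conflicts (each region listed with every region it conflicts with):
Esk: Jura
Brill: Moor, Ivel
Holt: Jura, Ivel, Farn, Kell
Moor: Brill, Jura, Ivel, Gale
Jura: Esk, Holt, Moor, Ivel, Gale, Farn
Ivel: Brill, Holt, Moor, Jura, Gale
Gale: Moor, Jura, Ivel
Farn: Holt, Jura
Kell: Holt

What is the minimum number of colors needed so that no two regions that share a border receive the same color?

4

Moor, Jura, Ivel, Gale all conflict with each other, so at least 4 colors are needed.
One proper 4-coloring: Esk=2, Brill=1, Holt=3, Moor=3, Jura=1, Ivel=2, Gale=4, Farn=2, Kell=1. Each listed conflict is separated.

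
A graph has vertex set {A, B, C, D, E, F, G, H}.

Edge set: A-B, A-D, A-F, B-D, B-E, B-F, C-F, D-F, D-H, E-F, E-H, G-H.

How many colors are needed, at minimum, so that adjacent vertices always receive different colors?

4

A, B, D, F are pairwise adjacent (a clique of size 4), so at least 4 colors are needed.
4 colors suffice: color 1 → {F, H}; color 2 → {C, D, E, G}; color 3 → {B}; color 4 → {A}. Every edge joins two different colors.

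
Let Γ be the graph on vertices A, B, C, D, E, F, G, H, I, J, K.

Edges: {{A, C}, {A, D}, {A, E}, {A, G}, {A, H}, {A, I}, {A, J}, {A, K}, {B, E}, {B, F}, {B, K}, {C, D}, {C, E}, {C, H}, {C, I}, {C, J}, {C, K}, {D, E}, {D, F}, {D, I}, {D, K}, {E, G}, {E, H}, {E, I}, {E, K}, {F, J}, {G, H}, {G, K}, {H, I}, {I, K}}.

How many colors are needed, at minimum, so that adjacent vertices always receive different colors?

6

A, C, D, E, I, K form a clique, so at least 6 colors are needed.
6 colors suffice: A=2, B=2, C=4, D=5, E=1, F=1, G=4, H=3, I=6, J=3, K=3. Each edge has distinct colors on its endpoints.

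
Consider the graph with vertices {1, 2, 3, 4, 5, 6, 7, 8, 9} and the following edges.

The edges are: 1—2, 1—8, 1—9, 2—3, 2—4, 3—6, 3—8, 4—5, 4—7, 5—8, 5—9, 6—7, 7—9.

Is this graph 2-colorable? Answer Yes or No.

The cycle 4-5-8-1-2-4 has odd length 5, so it cannot be 2-colored; at least 3 colors are needed.
So 2 colors are not enough.

No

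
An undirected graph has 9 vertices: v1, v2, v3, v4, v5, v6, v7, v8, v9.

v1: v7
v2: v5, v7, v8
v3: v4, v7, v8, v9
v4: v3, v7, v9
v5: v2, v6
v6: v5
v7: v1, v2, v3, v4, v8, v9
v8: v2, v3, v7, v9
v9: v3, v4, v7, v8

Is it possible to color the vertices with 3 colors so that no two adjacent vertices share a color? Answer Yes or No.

No

v3, v7, v8, v9 are mutually adjacent (a clique of size 4), so at least 4 colors are needed.
So 3 colors are not enough.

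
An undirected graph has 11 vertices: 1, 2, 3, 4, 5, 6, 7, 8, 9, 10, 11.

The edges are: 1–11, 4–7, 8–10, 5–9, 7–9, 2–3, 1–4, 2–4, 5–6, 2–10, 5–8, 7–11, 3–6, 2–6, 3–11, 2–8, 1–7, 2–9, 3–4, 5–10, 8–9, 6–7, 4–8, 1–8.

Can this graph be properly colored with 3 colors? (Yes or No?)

Yes

The chromatic number is 3. 2, 3, 4 form a triangle, so at least 3 colors are needed.
3 colors suffice: color red → {1, 2, 5}; color blue → {3, 7, 8}; color green → {4, 6, 9, 10, 11}.
That is already a proper 3-coloring.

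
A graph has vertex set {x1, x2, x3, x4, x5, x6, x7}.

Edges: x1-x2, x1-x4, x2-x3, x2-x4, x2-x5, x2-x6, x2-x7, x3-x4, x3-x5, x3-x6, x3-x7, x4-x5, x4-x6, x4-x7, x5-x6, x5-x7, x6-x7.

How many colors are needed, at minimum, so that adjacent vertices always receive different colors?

x2, x3, x4, x5, x6, x7 are mutually adjacent (a clique of size 6), so at least 6 colors are needed.
6 colors suffice: color 1 → {x4}; color 2 → {x2}; color 3 → {x1, x6}; color 4 → {x3}; color 5 → {x7}; color 6 → {x5}. Every edge joins two different colors.

6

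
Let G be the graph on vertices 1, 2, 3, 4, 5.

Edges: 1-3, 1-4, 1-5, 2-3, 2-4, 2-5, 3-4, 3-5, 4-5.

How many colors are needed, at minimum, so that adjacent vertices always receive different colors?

4

1, 3, 4, 5 form a clique, so at least 4 colors are needed.
One proper 4-coloring: 1=yellow, 2=yellow, 3=red, 4=green, 5=blue. Every edge joins two different colors.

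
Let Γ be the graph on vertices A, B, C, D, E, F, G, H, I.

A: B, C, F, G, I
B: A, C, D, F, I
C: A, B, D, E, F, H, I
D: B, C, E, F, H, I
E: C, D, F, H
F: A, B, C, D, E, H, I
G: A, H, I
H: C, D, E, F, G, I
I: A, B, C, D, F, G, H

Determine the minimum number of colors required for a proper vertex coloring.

B, C, D, F, I form a clique, so at least 5 colors are needed.
5 colors suffice: color 1 → {E, I}; color 2 → {C, G}; color 3 → {F}; color 4 → {A, D}; color 5 → {B, H}. Every edge joins two different colors.

5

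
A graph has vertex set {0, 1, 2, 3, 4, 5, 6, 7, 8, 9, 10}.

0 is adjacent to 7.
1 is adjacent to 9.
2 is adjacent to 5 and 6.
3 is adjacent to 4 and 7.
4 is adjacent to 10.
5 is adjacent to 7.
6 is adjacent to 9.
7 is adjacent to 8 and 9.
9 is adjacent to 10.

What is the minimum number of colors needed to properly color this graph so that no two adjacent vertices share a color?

3

The cycle 4-10-9-7-3-4 has odd length 5, so it cannot be 2-colored; at least 3 colors are needed.
3 colors suffice: color a → {1, 2, 4, 7}; color b → {0, 3, 5, 8, 9}; color c → {6, 10}. No two adjacent vertices share a color.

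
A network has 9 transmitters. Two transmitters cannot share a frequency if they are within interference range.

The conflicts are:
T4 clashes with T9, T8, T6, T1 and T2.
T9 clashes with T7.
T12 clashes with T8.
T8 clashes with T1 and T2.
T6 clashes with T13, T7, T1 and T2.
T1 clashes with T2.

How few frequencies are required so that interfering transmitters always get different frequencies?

T4, T6, T1, T2 all conflict with each other, so at least 4 frequencies are needed.
4 frequencies suffice: frequency 1 → {T4, T12, T13, T7}; frequency 2 → {T9, T8, T6}; frequency 3 → {T2}; frequency 4 → {T1}. Each listed conflict is separated.

4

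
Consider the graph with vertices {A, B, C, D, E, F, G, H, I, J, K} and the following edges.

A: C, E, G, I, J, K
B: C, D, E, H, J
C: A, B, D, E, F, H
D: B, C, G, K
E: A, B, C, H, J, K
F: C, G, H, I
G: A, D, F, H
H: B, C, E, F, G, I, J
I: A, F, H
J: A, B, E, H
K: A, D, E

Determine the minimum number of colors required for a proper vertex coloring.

B, C, E, H form a clique, so at least 4 colors are needed.
4 colors suffice: color red → {A, D, H}; color blue → {C, G, I, J, K}; color green → {E, F}; color yellow → {B}. Each edge has distinct colors on its endpoints.

4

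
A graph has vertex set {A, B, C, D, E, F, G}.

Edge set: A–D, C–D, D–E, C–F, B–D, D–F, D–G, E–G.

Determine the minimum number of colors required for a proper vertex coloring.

C, D, F are pairwise adjacent, so at least 3 colors are needed.
A valid assignment using 3 colors: A=blue, B=blue, C=blue, D=red, E=blue, F=green, G=green. Every edge joins two different colors.

3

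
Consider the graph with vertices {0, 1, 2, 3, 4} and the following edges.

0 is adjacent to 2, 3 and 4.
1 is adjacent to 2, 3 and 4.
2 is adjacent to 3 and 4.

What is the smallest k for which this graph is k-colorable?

1, 2, 4 are mutually adjacent, so at least 3 colors are needed.
One proper 3-coloring: 0=b, 1=b, 2=a, 3=c, 4=c. Each edge has distinct colors on its endpoints.

3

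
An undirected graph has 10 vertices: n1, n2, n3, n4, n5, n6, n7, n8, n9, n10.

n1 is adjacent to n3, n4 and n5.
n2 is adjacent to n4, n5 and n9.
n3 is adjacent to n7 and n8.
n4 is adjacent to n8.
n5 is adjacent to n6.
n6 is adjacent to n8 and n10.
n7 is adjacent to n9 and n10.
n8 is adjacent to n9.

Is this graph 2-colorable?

The cycle n9-n7-n10-n6-n8-n9 has odd length 5, so it cannot be 2-colored; at least 3 colors are needed.
So 2 colors are not enough.

No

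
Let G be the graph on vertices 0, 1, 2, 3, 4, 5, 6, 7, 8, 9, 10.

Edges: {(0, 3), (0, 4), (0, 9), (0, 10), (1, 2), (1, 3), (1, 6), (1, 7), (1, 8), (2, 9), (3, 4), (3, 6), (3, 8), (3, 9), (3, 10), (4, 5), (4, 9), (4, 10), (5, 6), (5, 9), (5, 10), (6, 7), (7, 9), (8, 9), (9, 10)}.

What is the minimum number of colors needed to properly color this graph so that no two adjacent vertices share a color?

5

0, 3, 4, 9, 10 are pairwise adjacent (a clique of size 5), so at least 5 colors are needed.
5 colors suffice: 0=purple, 1=red, 2=blue, 3=blue, 4=green, 5=blue, 6=green, 7=blue, 8=green, 9=red, 10=yellow. No two adjacent vertices share a color.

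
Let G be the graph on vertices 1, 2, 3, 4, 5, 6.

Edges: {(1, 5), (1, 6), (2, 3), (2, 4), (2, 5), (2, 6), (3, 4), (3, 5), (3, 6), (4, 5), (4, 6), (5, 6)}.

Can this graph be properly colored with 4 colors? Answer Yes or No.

No

2, 3, 4, 5, 6 form a clique, so at least 5 colors are needed.
So 4 colors are not enough.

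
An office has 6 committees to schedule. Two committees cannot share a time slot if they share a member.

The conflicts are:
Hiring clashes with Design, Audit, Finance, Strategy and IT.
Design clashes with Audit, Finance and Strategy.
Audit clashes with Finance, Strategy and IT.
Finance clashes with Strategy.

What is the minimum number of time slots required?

5

Hiring, Design, Audit, Finance, Strategy all conflict with each other, so at least 5 time slots are needed.
Using 5 time slots: Hiring=2, Design=5, Audit=1, Finance=3, Strategy=4, IT=3. Every pair that conflicts lands in different time slots.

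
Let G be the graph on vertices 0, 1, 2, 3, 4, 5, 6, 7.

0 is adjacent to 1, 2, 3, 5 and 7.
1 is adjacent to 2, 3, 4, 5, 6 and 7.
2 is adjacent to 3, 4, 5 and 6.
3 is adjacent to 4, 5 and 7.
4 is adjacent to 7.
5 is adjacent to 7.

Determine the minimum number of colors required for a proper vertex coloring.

0, 1, 2, 3, 5 are mutually adjacent (a clique of size 5), so at least 5 colors are needed.
5 colors suffice: color red → {1}; color blue → {2, 7}; color green → {3, 6}; color yellow → {0, 4}; color purple → {5}. Each edge has distinct colors on its endpoints.

5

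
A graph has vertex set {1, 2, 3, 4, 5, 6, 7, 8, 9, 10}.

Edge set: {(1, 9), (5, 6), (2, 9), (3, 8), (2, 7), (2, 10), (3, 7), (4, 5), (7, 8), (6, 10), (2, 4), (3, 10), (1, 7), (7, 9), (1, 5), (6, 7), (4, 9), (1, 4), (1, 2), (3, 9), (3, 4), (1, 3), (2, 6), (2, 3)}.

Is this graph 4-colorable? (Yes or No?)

1, 2, 3, 7, 9 form a clique, so at least 5 colors are needed.
So 4 colors are not enough.

No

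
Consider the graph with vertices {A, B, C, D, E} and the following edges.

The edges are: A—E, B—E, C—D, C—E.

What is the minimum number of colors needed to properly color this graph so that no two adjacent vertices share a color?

2

C and E are adjacent, so at least 2 colors are needed.
A valid assignment using 2 colors: A=blue, B=blue, C=blue, D=red, E=red. Every edge joins two different colors.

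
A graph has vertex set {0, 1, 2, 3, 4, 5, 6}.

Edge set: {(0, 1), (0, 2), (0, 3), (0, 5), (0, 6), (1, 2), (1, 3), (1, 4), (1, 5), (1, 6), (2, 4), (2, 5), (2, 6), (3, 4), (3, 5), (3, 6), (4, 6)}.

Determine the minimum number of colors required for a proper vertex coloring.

0, 1, 2, 5 are pairwise adjacent (a clique of size 4), so at least 4 colors are needed.
One proper 4-coloring: 0=yellow, 1=red, 2=blue, 3=blue, 4=yellow, 5=green, 6=green. No two adjacent vertices share a color.

4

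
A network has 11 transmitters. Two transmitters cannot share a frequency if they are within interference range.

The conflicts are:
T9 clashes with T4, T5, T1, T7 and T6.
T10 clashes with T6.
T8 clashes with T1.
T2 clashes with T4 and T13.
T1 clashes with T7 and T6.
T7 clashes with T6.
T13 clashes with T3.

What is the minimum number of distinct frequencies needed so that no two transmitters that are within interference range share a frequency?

T9, T1, T7, T6 all conflict with each other, so at least 4 frequencies are needed.
4 frequencies suffice: frequency 1 → {T9, T10, T8, T2, T3}; frequency 2 → {T4, T5, T1, T13}; frequency 3 → {T6}; frequency 4 → {T7}. No two conflicting transmitters share a frequency.

4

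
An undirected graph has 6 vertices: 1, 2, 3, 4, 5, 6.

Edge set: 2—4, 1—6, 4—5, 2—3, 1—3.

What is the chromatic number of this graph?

2

1 and 3 are adjacent, so at least 2 colors are needed.
2 colors suffice: color a → {3, 4, 6}; color b → {1, 2, 5}. Every edge joins two different colors.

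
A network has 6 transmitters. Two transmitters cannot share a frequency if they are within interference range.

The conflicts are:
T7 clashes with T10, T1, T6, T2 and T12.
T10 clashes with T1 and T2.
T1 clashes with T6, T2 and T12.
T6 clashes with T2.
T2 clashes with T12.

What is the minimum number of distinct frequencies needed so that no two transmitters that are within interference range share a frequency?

T7, T1, T2, T12 are mutually in conflict, so at least 4 frequencies are needed.
4 frequencies suffice: T7=1, T10=4, T1=3, T6=4, T2=2, T12=4. No two conflicting transmitters share a frequency.

4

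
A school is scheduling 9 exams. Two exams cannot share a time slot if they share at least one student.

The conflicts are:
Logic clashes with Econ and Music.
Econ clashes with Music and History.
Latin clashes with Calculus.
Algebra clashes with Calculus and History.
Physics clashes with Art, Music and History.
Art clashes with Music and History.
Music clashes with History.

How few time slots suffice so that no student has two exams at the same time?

4

Physics, Art, Music, History are mutually in conflict, so at least 4 time slots are needed.
4 time slots suffice: time slot 1 → {Calculus, Music}; time slot 2 → {Logic, Latin, History}; time slot 3 → {Econ, Algebra, Physics}; time slot 4 → {Art}. Each listed conflict is separated.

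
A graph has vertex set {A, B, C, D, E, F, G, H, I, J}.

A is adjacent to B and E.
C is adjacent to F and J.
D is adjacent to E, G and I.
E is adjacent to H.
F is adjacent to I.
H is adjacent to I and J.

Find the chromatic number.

The cycle C-F-I-H-J-C has odd length 5, so it cannot be 2-colored; at least 3 colors are needed.
3 colors suffice: A=red, B=blue, C=red, D=red, E=blue, F=green, G=blue, H=red, I=blue, J=blue. Every edge joins two different colors.

3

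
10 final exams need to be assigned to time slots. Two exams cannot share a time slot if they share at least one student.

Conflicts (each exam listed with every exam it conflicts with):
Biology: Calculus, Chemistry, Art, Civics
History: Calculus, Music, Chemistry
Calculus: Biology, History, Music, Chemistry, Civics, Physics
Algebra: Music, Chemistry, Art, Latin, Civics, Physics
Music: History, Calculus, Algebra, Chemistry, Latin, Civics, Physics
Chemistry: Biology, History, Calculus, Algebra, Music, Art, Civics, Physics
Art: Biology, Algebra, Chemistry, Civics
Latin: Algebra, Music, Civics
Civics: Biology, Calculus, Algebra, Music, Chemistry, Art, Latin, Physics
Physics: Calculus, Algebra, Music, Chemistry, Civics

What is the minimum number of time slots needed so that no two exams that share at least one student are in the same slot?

Calculus, Music, Chemistry, Civics, Physics are mutually in conflict, so at least 5 time slots are needed.
5 time slots suffice: Biology=5, History=2, Calculus=4, Algebra=4, Music=3, Chemistry=1, Art=3, Latin=1, Civics=2, Physics=5. Each listed conflict is separated.

5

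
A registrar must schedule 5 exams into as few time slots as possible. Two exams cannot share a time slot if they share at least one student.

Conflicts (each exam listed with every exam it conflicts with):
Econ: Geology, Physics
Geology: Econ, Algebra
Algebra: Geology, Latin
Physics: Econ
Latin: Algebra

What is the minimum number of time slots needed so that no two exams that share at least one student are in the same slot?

2

Econ and Physics conflict, so at least 2 time slots are needed.
2 time slots suffice: time slot 1 → {Econ, Algebra}; time slot 2 → {Geology, Physics, Latin}. Each listed conflict is separated.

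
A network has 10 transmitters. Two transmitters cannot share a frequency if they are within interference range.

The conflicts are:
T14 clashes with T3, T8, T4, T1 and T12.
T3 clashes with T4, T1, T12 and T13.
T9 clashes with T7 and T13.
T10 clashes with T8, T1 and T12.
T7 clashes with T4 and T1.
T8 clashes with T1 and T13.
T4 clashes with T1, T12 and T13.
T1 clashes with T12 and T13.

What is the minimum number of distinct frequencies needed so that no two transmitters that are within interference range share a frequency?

T14, T3, T4, T1, T12 pairwise conflict, so at least 5 frequencies are needed.
5 frequencies suffice: frequency 1 → {T9, T1}; frequency 2 → {T8, T4}; frequency 3 → {T14, T10, T7, T13}; frequency 4 → {T3}; frequency 5 → {T12}. Each listed conflict is separated.

5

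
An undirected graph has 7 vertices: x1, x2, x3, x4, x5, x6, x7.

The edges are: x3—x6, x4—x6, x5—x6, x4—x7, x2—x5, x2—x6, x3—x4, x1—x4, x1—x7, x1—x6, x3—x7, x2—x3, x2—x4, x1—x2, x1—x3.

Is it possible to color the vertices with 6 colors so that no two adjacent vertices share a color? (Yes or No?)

Yes

The chromatic number is 5. x1, x2, x3, x4, x6 are pairwise adjacent (a clique of size 5), so at least 5 colors are needed.
A valid assignment using 5 colors: x1=1, x2=4, x3=2, x4=5, x5=1, x6=3, x7=3.
Since 6 ≥ 5, a proper 6-coloring certainly exists.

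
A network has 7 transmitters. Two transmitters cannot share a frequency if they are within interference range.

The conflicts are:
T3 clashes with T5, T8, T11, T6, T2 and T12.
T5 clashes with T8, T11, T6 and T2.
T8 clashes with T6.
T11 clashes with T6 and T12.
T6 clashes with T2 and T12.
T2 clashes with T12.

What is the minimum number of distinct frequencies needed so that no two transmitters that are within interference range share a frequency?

4

T3, T11, T6, T12 pairwise conflict, so at least 4 frequencies are needed.
4 frequencies suffice: frequency 1 → {T6}; frequency 2 → {T3}; frequency 3 → {T5, T12}; frequency 4 → {T8, T11, T2}. Each listed conflict is separated.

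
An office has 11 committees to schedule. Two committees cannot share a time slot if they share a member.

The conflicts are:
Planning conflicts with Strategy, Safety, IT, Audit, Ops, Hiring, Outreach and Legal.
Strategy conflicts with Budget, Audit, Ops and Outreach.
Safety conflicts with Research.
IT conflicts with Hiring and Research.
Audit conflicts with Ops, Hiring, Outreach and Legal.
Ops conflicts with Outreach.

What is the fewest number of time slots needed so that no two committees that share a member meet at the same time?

Planning, Strategy, Audit, Ops, Outreach are mutually in conflict, so at least 5 time slots are needed.
A valid assignment using 5 time slots: Planning=1, Strategy=3, Safety=2, Budget=1, IT=2, Audit=2, Ops=5, Hiring=3, Research=1, Outreach=4, Legal=3. No two conflicting committees share a time slot.

5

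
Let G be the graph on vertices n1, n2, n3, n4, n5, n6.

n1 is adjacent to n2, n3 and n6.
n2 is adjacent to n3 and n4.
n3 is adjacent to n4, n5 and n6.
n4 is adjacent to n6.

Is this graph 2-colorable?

No

n1, n2, n3 are pairwise adjacent, so at least 3 colors are needed.
So 2 colors are not enough.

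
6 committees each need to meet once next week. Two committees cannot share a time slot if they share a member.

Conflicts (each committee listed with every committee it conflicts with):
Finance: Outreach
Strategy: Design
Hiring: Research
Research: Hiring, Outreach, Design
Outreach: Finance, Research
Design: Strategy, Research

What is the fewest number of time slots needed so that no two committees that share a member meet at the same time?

2

Hiring and Research conflict, so at least 2 time slots are needed.
2 time slots suffice: time slot 1 → {Finance, Strategy, Research}; time slot 2 → {Hiring, Outreach, Design}. Every pair that conflicts lands in different time slots.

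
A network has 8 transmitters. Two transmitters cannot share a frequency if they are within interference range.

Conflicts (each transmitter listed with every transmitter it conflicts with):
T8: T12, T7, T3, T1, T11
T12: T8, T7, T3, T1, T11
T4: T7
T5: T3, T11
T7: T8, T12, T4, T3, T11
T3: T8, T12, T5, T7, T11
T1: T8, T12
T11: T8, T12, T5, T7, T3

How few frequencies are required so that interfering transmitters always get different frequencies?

5

T8, T12, T7, T3, T11 all conflict with each other, so at least 5 frequencies are needed.
5 frequencies suffice: frequency 1 → {T12, T4, T5}; frequency 2 → {T8}; frequency 3 → {T1, T11}; frequency 4 → {T7}; frequency 5 → {T3}. Every pair that conflicts lands in different frequencies.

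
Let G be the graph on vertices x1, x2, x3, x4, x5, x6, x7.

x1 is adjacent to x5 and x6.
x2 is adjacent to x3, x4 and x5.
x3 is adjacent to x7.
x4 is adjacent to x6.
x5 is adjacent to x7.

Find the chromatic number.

The cycle x6-x1-x5-x2-x4-x6 has odd length 5, so it cannot be 2-colored; at least 3 colors are needed.
One proper 3-coloring: x1=2, x2=2, x3=1, x4=3, x5=1, x6=1, x7=2. No two adjacent vertices share a color.

3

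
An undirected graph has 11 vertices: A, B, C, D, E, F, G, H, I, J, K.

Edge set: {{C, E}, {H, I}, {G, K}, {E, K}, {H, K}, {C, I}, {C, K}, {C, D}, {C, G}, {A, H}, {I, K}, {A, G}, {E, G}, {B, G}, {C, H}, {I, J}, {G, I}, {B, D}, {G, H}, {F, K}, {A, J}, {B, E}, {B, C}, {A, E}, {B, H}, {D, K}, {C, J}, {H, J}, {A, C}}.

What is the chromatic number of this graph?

5

C, G, H, I, K are mutually adjacent (a clique of size 5), so at least 5 colors are needed.
5 colors suffice: color 1 → {C, F}; color 2 → {D, E, H}; color 3 → {G, J}; color 4 → {A, B, K}; color 5 → {I}. Every edge joins two different colors.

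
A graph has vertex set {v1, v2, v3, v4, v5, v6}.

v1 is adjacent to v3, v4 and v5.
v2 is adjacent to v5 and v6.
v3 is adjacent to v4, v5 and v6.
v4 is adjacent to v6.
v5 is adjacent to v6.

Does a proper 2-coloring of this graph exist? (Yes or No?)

v3, v5, v6 are pairwise adjacent, so at least 3 colors are needed.
So 2 colors are not enough.

No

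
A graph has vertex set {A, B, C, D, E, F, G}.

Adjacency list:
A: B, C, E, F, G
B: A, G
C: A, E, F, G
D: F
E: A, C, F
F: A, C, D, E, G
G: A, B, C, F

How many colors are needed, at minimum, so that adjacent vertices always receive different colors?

A, C, E, F are pairwise adjacent (a clique of size 4), so at least 4 colors are needed.
A valid assignment using 4 colors: A=2, B=1, C=4, D=2, E=3, F=1, G=3. Each edge has distinct colors on its endpoints.

4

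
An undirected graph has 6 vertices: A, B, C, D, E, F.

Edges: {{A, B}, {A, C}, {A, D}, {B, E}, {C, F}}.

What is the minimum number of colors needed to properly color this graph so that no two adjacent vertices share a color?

2

A and C are adjacent, so at least 2 colors are needed.
2 colors suffice: color 1 → {A, E, F}; color 2 → {B, C, D}. No two adjacent vertices share a color.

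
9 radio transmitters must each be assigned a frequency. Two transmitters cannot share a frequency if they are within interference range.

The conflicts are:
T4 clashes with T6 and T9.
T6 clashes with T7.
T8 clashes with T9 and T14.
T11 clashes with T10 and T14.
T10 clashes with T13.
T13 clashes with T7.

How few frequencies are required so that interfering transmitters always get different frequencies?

The cycle T7-T13-T10-T11-T14-T8-T9-T4-T6-T7 has odd length 9, so it cannot be 2-colored; at least 3 frequencies are needed.
3 frequencies suffice: frequency 1 → {T6, T13, T9, T14}; frequency 2 → {T4, T8, T11, T7}; frequency 3 → {T10}. Every pair that conflicts lands in different frequencies.

3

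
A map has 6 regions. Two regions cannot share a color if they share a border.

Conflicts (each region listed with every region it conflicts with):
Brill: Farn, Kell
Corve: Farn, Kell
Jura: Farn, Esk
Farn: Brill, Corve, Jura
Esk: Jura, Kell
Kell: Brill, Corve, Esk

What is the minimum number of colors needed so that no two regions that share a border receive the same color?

The cycle Esk-Kell-Corve-Farn-Jura-Esk has odd length 5, so it cannot be 2-colored; at least 3 colors are needed.
3 colors suffice: color 1 → {Farn, Kell}; color 2 → {Brill, Corve, Esk}; color 3 → {Jura}. Each listed conflict is separated.

3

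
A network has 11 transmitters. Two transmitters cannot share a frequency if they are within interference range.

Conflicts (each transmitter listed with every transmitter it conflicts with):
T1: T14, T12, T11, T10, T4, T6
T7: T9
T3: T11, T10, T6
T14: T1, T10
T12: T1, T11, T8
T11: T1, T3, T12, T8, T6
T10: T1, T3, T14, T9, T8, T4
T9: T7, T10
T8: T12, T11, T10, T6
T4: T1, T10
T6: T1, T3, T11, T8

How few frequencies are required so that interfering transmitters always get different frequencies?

T12, T11, T8 all conflict with each other, so at least 3 frequencies are needed.
3 frequencies suffice: frequency 1 → {T1, T3, T9, T8}; frequency 2 → {T7, T11, T10}; frequency 3 → {T14, T12, T4, T6}. Every pair that conflicts lands in different frequencies.

3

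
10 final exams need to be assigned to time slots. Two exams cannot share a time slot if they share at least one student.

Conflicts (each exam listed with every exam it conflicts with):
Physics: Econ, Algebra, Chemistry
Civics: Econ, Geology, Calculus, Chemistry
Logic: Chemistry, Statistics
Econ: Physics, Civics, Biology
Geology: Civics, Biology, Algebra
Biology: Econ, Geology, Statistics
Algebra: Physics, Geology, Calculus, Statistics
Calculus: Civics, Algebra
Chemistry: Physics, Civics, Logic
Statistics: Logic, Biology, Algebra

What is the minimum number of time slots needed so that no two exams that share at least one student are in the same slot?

The cycle Algebra-Physics-Econ-Biology-Statistics-Algebra has odd length 5, so it cannot be 2-colored; at least 3 time slots are needed.
A valid assignment using 3 time slots: Physics=3, Civics=1, Logic=1, Econ=2, Geology=2, Biology=1, Algebra=1, Calculus=2, Chemistry=2, Statistics=2. No two conflicting exams share a time slot.

3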